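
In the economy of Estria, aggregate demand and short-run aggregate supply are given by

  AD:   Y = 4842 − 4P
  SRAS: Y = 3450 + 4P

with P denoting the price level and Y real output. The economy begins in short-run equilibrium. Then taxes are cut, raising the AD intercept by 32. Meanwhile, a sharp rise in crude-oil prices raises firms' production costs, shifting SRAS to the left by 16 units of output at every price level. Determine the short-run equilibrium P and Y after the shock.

After both shocks: AD is Y = 4874 − 4P and SRAS is Y = 3434 + 4P.
Setting them equal: 1440 = 8P, so P = 180.
Y = 4874 − 4·180 = 4154.

P = 180, Y = 4154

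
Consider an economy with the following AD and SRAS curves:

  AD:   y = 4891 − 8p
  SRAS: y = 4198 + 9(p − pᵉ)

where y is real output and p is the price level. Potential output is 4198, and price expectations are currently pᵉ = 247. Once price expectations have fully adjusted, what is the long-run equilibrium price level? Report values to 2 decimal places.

Long-run p = 86.63

Short run: with pᵉ = 247, SRAS is y = 1975 + 9p. Setting AD = SRAS gives 2916 = 17p, so p = 171.53 and y = 4891 − 8p = 3518.76.
Output 3518.76 is below potential 4198, so over time expected prices fall and SRAS shifts right until y returns to 4198.
Long run: y = 4198 on the AD curve gives 4198 = 4891 − 8p, so p = 86.63.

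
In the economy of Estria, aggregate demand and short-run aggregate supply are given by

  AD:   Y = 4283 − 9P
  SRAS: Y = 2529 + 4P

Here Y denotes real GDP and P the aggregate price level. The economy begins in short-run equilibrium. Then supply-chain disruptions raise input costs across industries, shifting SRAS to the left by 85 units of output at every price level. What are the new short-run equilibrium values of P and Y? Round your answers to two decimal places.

This is a negative supply shock: SRAS shifts left.
New SRAS: Y = 2444 + 4P.
Set AD = SRAS: 4283 − 9P = 2444 + 4P, so 1839 = 13P and P = 141.46.
Substituting into AD, Y = 3009.85.

P = 141.46, Y = 3009.85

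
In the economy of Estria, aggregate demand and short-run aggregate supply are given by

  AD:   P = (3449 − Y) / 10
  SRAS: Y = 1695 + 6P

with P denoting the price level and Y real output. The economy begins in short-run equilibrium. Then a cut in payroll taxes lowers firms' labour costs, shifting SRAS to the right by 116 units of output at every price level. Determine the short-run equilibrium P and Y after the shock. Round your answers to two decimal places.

P = 102.38, Y = 2425.25

This is a positive supply shock: SRAS shifts right.
New SRAS: Y = 1811 + 6P.
Set AD = SRAS: 3449 − 10P = 1811 + 6P, so 1638 = 16P and P = 102.38.
Substituting into AD, Y = 2425.25.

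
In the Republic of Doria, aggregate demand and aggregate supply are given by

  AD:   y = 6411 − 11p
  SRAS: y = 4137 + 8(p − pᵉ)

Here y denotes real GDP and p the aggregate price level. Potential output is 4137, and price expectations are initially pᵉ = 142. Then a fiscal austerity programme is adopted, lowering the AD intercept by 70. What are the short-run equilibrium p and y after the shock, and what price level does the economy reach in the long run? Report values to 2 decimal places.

Short run: p = 175.79, y = 4407.32. Long run: p = 200.36.

AD shifts left: new AD is y = 6341 − 11p. With pᵉ = 142, SRAS is y = 3001 + 8p.
Short run: 6341 − 11p = 3001 + 8p gives 3340 = 19p, so p = 175.79 and y = 6341 − 11p = 4407.32.
y = 4407.32 is above potential 4137; expectations adjust and SRAS shifts left until y = 4137.
Long run: on the new AD curve, 4137 = 6341 − 11p gives p = 200.36.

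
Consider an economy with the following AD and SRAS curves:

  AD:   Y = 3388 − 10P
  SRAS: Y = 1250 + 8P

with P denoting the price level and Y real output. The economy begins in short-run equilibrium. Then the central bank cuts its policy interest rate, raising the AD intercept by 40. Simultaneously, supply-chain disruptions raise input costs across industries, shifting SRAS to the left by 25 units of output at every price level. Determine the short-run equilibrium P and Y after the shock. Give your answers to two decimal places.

P = 122.39, Y = 2204.11

After both shocks: AD is Y = 3428 − 10P and SRAS is Y = 1225 + 8P.
Setting them equal: 2203 = 18P, so P = 122.39.
Substituting into AD, Y = 2204.11.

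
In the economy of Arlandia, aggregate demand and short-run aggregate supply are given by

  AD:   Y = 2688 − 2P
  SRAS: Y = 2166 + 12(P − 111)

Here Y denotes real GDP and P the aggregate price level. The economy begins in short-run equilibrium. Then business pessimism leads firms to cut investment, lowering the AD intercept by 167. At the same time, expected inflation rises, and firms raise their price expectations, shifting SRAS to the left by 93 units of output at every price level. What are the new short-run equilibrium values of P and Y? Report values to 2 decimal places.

After both shocks: AD is Y = 2521 − 2P and SRAS is Y = 741 + 12P.
Setting them equal: 1780 = 14P, so P = 127.14.
Substituting into AD, Y = 2266.71.

P = 127.14, Y = 2266.71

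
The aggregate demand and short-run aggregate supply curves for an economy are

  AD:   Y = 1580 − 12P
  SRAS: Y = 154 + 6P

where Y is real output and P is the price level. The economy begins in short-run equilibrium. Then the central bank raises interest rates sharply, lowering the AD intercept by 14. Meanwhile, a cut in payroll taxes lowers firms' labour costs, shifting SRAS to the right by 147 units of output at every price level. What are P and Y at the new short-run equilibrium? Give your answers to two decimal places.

After both shocks: AD is Y = 1566 − 12P and SRAS is Y = 301 + 6P.
Setting them equal: 1265 = 18P, so P = 70.28.
Substituting into AD, Y = 722.67.

P = 70.28, Y = 722.67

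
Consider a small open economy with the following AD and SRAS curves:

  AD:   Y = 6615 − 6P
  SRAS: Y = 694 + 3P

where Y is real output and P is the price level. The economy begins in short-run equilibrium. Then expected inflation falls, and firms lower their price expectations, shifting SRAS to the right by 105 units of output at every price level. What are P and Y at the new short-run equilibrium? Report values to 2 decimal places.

P = 646.22, Y = 2737.67

This is a positive supply shock: SRAS shifts right.
New SRAS: Y = 799 + 3P.
Set AD = SRAS: 6615 − 6P = 799 + 3P, so 5816 = 9P and P = 646.22.
Substituting into AD, Y = 2737.67.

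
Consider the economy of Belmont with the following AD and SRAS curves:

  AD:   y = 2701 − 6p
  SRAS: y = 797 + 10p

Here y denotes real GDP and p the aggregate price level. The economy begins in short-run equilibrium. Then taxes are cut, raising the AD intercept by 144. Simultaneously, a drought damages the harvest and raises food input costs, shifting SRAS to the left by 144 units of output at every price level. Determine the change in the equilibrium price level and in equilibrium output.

After both shocks: AD is y = 2845 − 6p and SRAS is y = 653 + 10p.
Setting them equal: 2192 = 16p, so p = 137.
y = 2845 − 6·137 = 2023.
Initially p = 119, y = 1987, so Δp = +18 and Δy = +36.

Δp = +18, Δy = +36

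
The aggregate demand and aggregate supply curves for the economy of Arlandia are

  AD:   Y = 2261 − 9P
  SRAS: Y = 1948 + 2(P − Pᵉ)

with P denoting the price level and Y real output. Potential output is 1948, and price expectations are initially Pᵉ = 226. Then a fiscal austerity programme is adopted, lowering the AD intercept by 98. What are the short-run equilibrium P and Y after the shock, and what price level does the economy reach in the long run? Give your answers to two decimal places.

Short run: P = 60.64, Y = 1617.27. Long run: P = 23.89.

AD shifts left: new AD is Y = 2163 − 9P. With Pᵉ = 226, SRAS is Y = 1496 + 2P.
Short run: 2163 − 9P = 1496 + 2P gives 667 = 11P, so P = 60.64 and Y = 2163 − 9P = 1617.27.
Y = 1617.27 is below potential 1948; expectations adjust and SRAS shifts right until Y = 1948.
Long run: on the new AD curve, 1948 = 2163 − 9P gives P = 23.89.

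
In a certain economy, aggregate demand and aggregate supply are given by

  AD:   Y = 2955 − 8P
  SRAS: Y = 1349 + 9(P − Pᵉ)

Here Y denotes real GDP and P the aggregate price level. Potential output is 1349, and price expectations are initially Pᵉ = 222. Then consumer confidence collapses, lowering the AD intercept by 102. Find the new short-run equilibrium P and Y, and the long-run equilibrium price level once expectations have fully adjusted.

Short run: P = 206, Y = 1205. Long run: P = 188.

AD shifts left: new AD is Y = 2853 − 8P. With Pᵉ = 222, SRAS is Y = 9P − 649.
Short run: 2853 − 8P = 9P − 649 gives 3502 = 17P, so P = 206 and Y = 2853 − 8·206 = 1205.
Y = 1205 is below potential 1349; expectations adjust and SRAS shifts right until Y = 1349.
Long run: on the new AD curve, 1349 = 2853 − 8P gives P = 188.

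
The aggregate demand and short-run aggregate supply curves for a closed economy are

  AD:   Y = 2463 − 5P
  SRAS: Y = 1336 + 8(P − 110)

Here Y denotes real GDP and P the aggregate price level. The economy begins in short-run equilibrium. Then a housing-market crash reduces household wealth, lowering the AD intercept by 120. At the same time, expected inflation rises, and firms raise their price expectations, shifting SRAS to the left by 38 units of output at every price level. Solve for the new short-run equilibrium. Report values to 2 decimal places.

After both shocks: AD is Y = 2343 − 5P and SRAS is Y = 418 + 8P.
Setting them equal: 1925 = 13P, so P = 148.08.
Substituting into AD, Y = 1602.62.

P = 148.08, Y = 1602.62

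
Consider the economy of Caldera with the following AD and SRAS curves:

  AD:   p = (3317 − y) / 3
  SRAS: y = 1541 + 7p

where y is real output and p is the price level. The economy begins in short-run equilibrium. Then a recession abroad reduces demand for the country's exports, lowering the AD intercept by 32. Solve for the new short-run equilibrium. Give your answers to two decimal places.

p = 174.40, y = 2761.80

This is a negative demand shock: AD shifts left.
New AD: y = 3285 − 3p.
Set AD = SRAS: 3285 − 3p = 1541 + 7p, so 1744 = 10p and p = 174.40.
Substituting into AD, y = 2761.80.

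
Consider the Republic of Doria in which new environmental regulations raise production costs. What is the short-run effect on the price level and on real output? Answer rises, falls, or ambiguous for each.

This is an adverse supply shock: SRAS shifts left.
Moving along the downward-sloping AD curve, P rises and Y falls.

Price level: rises; output: falls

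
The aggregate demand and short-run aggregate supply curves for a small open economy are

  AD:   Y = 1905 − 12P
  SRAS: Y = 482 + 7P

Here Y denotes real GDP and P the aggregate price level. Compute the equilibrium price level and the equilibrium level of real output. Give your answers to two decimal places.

P = 74.89, Y = 1006.26

Set AD = SRAS: 1905 − 12P = 482 + 7P, so 1423 = 19P and P = 74.89.
Substituting into AD, Y = 1905 − 12P = 1006.26.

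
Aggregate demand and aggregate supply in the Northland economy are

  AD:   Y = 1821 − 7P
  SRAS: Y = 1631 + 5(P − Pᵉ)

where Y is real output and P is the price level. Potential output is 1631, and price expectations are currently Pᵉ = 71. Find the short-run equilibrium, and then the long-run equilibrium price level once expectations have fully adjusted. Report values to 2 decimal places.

Short run: P = 45.42, Y = 1503.08. Long run: P = 27.14.

Short run: with Pᵉ = 71, SRAS is Y = 1276 + 5P. Setting AD = SRAS gives 545 = 12P, so P = 45.42 and Y = 1821 − 7P = 1503.08.
Output 1503.08 is below potential 1631, so over time expected prices fall and SRAS shifts right until Y returns to 1631.
Long run: Y = 1631 on the AD curve gives 1631 = 1821 − 7P, so P = 27.14.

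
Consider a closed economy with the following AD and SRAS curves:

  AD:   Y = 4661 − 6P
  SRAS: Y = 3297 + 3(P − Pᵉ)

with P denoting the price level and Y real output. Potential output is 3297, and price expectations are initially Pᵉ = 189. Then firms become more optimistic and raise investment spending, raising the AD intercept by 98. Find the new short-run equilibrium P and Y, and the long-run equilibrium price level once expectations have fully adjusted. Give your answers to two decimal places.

AD shifts right: new AD is Y = 4759 − 6P. With Pᵉ = 189, SRAS is Y = 2730 + 3P.
Short run: 4759 − 6P = 2730 + 3P gives 2029 = 9P, so P = 225.44 and Y = 4759 − 6P = 3406.33.
Y = 3406.33 is above potential 3297; expectations adjust and SRAS shifts left until Y = 3297.
Long run: on the new AD curve, 3297 = 4759 − 6P gives P = 243.67.

Short run: P = 225.44, Y = 3406.33. Long run: P = 243.67.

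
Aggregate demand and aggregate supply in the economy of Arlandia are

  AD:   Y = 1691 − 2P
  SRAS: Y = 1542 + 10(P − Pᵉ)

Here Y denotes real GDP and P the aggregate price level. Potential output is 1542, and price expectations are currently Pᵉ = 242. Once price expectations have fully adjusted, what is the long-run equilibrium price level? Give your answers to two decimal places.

Long-run P = 74.50

Short run: with Pᵉ = 242, SRAS is Y = 10P − 878. Setting AD = SRAS gives 2569 = 12P, so P = 214.08 and Y = 1691 − 2P = 1262.83.
Output 1262.83 is below potential 1542, so over time expected prices fall and SRAS shifts right until Y returns to 1542.
Long run: Y = 1542 on the AD curve gives 1542 = 1691 − 2P, so P = 74.50.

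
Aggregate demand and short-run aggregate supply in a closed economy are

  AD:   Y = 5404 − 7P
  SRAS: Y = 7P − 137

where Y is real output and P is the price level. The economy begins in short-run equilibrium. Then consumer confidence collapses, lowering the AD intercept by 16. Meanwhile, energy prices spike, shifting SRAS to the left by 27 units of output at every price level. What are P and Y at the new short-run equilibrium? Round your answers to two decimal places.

P = 396.57, Y = 2612.00

After both shocks: AD is Y = 5388 − 7P and SRAS is Y = 7P − 164.
Setting them equal: 5552 = 14P, so P = 396.57.
Substituting into AD, Y = 2612.00.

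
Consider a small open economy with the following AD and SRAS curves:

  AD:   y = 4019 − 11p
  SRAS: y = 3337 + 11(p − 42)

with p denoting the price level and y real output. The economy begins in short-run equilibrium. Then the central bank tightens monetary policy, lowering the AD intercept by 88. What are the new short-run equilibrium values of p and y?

p = 48, y = 3403

This is a negative demand shock: AD shifts left.
New AD: y = 3931 − 11p.
SRAS can be written y = 2875 + 11p.
Set AD = SRAS: 3931 − 11p = 2875 + 11p, so 1056 = 22p and p = 48.
y = 3931 − 11·48 = 3403.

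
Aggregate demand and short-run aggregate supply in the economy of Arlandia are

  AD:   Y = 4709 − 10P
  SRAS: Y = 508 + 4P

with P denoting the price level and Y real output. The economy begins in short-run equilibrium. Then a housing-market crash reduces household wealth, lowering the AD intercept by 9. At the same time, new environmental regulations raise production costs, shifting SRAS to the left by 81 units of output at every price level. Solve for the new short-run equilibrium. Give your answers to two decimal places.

After both shocks: AD is Y = 4700 − 10P and SRAS is Y = 427 + 4P.
Setting them equal: 4273 = 14P, so P = 305.21.
Substituting into AD, Y = 1647.86.

P = 305.21, Y = 1647.86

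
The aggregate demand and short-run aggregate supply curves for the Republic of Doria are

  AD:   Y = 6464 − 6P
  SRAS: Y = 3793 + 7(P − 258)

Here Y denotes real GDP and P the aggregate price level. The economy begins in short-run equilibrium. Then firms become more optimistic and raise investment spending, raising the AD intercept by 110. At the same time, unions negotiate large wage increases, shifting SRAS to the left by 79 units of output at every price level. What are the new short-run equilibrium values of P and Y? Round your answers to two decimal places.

P = 358.92, Y = 4420.46

After both shocks: AD is Y = 6574 − 6P and SRAS is Y = 1908 + 7P.
Setting them equal: 4666 = 13P, so P = 358.92.
Substituting into AD, Y = 4420.46.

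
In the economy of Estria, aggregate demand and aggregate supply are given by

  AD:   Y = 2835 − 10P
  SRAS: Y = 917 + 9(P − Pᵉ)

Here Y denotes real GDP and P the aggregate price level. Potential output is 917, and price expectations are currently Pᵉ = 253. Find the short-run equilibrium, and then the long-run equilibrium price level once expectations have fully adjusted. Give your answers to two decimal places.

Short run: P = 220.79, Y = 627.11. Long run: P = 191.80.

Short run: with Pᵉ = 253, SRAS is Y = 9P − 1360. Setting AD = SRAS gives 4195 = 19P, so P = 220.79 and Y = 2835 − 10P = 627.11.
Output 627.11 is below potential 917, so over time expected prices fall and SRAS shifts right until Y returns to 917.
Long run: Y = 917 on the AD curve gives 917 = 2835 − 10P, so P = 191.80.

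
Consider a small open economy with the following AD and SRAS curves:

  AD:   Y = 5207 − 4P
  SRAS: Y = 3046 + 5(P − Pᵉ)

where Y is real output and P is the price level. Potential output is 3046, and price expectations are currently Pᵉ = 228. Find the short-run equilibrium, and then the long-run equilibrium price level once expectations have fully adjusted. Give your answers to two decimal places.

Short run: with Pᵉ = 228, SRAS is Y = 1906 + 5P. Setting AD = SRAS gives 3301 = 9P, so P = 366.78 and Y = 5207 − 4P = 3739.89.
Output 3739.89 is above potential 3046, so over time expected prices rise and SRAS shifts left until Y returns to 3046.
Long run: Y = 3046 on the AD curve gives 3046 = 5207 − 4P, so P = 540.25.

Short run: P = 366.78, Y = 3739.89. Long run: P = 540.25.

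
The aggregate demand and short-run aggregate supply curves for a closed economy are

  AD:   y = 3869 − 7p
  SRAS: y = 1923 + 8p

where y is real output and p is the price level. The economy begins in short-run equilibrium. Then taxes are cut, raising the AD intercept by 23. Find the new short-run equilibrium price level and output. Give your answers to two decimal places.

This is a positive demand shock: AD shifts right.
New AD: y = 3892 − 7p.
Set AD = SRAS: 3892 − 7p = 1923 + 8p, so 1969 = 15p and p = 131.27.
Substituting into AD, y = 2973.13.

p = 131.27, y = 2973.13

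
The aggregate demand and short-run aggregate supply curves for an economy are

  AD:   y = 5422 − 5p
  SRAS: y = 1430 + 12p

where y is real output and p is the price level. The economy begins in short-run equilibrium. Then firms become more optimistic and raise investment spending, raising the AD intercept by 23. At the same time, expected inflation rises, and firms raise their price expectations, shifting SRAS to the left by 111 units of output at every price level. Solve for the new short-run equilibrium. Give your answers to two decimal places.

After both shocks: AD is y = 5445 − 5p and SRAS is y = 1319 + 12p.
Setting them equal: 4126 = 17p, so p = 242.71.
Substituting into AD, y = 4231.47.

p = 242.71, y = 4231.47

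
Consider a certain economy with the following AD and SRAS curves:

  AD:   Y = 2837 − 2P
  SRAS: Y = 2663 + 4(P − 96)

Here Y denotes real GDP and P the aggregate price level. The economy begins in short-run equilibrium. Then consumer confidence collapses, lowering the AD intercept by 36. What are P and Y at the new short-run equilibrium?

P = 87, Y = 2627

This is a negative demand shock: AD shifts left.
New AD: Y = 2801 − 2P.
SRAS can be written Y = 2279 + 4P.
Set AD = SRAS: 2801 − 2P = 2279 + 4P, so 522 = 6P and P = 87.
Y = 2801 − 2·87 = 2627.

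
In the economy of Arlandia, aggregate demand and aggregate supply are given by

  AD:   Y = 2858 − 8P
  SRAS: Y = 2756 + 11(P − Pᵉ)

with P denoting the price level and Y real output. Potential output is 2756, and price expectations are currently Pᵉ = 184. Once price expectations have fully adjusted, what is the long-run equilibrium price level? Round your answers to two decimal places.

Long-run P = 12.75

Short run: with Pᵉ = 184, SRAS is Y = 732 + 11P. Setting AD = SRAS gives 2126 = 19P, so P = 111.89 and Y = 2858 − 8P = 1962.84.
Output 1962.84 is below potential 2756, so over time expected prices fall and SRAS shifts right until Y returns to 2756.
Long run: Y = 2756 on the AD curve gives 2756 = 2858 − 8P, so P = 12.75.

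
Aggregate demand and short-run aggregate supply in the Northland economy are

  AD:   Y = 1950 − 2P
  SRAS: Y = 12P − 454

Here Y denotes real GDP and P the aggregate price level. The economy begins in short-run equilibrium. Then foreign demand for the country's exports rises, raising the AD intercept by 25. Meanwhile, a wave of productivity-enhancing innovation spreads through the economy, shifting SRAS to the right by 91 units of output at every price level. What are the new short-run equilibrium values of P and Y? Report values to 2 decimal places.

After both shocks: AD is Y = 1975 − 2P and SRAS is Y = 12P − 363.
Setting them equal: 2338 = 14P, so P = 167.00.
Substituting into AD, Y = 1641.00.

P = 167.00, Y = 1641.00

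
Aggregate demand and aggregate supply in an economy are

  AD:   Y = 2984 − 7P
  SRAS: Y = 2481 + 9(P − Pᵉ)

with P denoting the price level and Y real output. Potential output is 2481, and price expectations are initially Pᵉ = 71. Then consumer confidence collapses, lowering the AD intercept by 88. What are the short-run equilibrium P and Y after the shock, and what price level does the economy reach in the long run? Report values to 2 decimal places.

AD shifts left: new AD is Y = 2896 − 7P. With Pᵉ = 71, SRAS is Y = 1842 + 9P.
Short run: 2896 − 7P = 1842 + 9P gives 1054 = 16P, so P = 65.88 and Y = 2896 − 7P = 2434.88.
Y = 2434.88 is below potential 2481; expectations adjust and SRAS shifts right until Y = 2481.
Long run: on the new AD curve, 2481 = 2896 − 7P gives P = 59.29.

Short run: P = 65.88, Y = 2434.88. Long run: P = 59.29.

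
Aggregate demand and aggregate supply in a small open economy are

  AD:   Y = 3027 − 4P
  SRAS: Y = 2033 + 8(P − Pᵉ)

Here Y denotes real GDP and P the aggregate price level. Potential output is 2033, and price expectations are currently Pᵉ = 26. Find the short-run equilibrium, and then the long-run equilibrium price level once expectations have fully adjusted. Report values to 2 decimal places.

Short run: P = 100.17, Y = 2626.33. Long run: P = 248.50.

Short run: with Pᵉ = 26, SRAS is Y = 1825 + 8P. Setting AD = SRAS gives 1202 = 12P, so P = 100.17 and Y = 3027 − 4P = 2626.33.
Output 2626.33 is above potential 2033, so over time expected prices rise and SRAS shifts left until Y returns to 2033.
Long run: Y = 2033 on the AD curve gives 2033 = 3027 − 4P, so P = 248.50.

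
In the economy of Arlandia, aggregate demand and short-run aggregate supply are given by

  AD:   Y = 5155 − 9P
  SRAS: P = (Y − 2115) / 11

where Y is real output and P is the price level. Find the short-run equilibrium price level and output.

P = 152, Y = 3787

Rearrange SRAS to Y = 2115 + 11P.
Set AD = SRAS: 5155 − 9P = 2115 + 11P, so 3040 = 20P and P = 152.
Then Y = 5155 − 9·152 = 3787.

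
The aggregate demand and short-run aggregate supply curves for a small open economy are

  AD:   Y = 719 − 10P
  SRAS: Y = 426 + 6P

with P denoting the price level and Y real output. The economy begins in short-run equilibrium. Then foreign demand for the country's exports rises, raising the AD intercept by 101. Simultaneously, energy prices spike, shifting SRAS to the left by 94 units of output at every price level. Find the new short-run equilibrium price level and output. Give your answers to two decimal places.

After both shocks: AD is Y = 820 − 10P and SRAS is Y = 332 + 6P.
Setting them equal: 488 = 16P, so P = 30.50.
Substituting into AD, Y = 515.00.

P = 30.50, Y = 515.00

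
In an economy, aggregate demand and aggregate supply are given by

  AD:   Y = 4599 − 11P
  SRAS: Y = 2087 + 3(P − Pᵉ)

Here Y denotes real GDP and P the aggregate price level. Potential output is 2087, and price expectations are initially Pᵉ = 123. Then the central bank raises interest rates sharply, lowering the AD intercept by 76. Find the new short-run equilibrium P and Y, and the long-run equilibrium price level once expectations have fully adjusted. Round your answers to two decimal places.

Short run: P = 200.36, Y = 2319.07. Long run: P = 221.45.

AD shifts left: new AD is Y = 4523 − 11P. With Pᵉ = 123, SRAS is Y = 1718 + 3P.
Short run: 4523 − 11P = 1718 + 3P gives 2805 = 14P, so P = 200.36 and Y = 4523 − 11P = 2319.07.
Y = 2319.07 is above potential 2087; expectations adjust and SRAS shifts left until Y = 2087.
Long run: on the new AD curve, 2087 = 4523 − 11P gives P = 221.45.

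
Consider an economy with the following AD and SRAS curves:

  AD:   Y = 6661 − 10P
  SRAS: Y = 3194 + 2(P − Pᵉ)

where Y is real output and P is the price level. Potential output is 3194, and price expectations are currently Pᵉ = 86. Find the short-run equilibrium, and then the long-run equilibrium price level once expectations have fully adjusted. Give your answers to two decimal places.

Short run: with Pᵉ = 86, SRAS is Y = 3022 + 2P. Setting AD = SRAS gives 3639 = 12P, so P = 303.25 and Y = 6661 − 10P = 3628.50.
Output 3628.50 is above potential 3194, so over time expected prices rise and SRAS shifts left until Y returns to 3194.
Long run: Y = 3194 on the AD curve gives 3194 = 6661 − 10P, so P = 346.70.

Short run: P = 303.25, Y = 3628.50. Long run: P = 346.70.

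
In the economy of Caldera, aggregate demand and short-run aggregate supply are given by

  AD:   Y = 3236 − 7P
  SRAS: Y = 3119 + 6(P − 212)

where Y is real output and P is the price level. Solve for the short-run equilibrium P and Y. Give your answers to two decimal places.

Write SRAS as Y = 3119 + 6P − 1272 = 1847 + 6P.
Set AD = SRAS: 3236 − 7P = 1847 + 6P, so 1389 = 13P and P = 106.85.
Substituting into AD, Y = 3236 − 7P = 2488.08.

P = 106.85, Y = 2488.08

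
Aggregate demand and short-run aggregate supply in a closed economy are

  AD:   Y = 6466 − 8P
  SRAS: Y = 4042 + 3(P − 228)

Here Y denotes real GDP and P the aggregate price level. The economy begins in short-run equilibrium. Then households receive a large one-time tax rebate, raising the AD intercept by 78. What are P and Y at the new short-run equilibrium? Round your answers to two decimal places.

P = 289.64, Y = 4226.91

This is a positive demand shock: AD shifts right.
New AD: Y = 6544 − 8P.
SRAS can be written Y = 3358 + 3P.
Set AD = SRAS: 6544 − 8P = 3358 + 3P, so 3186 = 11P and P = 289.64.
Substituting into AD, Y = 4226.91.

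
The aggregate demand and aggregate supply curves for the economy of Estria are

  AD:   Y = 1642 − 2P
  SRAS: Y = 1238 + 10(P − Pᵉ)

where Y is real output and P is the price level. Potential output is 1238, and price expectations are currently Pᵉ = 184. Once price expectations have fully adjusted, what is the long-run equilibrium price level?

Long-run P = 202

Short run: with Pᵉ = 184, SRAS is Y = 10P − 602. Setting AD = SRAS gives 2244 = 12P, so P = 187 and Y = 1642 − 2·187 = 1268.
Output 1268 is above potential 1238, so over time expected prices rise and SRAS shifts left until Y returns to 1238.
Long run: Y = 1238 on the AD curve gives 1238 = 1642 − 2P, so P = 202.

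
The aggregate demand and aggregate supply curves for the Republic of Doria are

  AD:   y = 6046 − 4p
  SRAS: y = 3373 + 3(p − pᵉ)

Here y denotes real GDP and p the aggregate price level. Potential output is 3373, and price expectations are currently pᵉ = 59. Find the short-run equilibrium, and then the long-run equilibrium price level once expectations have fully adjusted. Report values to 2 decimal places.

Short run: p = 407.14, y = 4417.43. Long run: p = 668.25.

Short run: with pᵉ = 59, SRAS is y = 3196 + 3p. Setting AD = SRAS gives 2850 = 7p, so p = 407.14 and y = 6046 − 4p = 4417.43.
Output 4417.43 is above potential 3373, so over time expected prices rise and SRAS shifts left until y returns to 3373.
Long run: y = 3373 on the AD curve gives 3373 = 6046 − 4p, so p = 668.25.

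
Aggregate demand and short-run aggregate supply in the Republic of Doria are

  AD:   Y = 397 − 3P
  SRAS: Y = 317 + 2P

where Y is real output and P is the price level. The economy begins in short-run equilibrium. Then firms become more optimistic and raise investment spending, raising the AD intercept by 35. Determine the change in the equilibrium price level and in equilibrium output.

This is a positive demand shock: AD shifts right.
New AD: Y = 432 − 3P.
Set AD = SRAS: 432 − 3P = 317 + 2P, so 115 = 5P and P = 23.
Y = 432 − 3·23 = 363.
Initially P = 16, Y = 349, so ΔP = +7 and ΔY = +14.

ΔP = +7, ΔY = +14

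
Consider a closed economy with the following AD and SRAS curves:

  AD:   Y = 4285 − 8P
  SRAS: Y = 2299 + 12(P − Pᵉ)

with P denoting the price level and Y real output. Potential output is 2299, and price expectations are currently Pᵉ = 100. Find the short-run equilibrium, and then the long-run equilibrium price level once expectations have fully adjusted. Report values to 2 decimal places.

Short run: with Pᵉ = 100, SRAS is Y = 1099 + 12P. Setting AD = SRAS gives 3186 = 20P, so P = 159.30 and Y = 4285 − 8P = 3010.60.
Output 3010.60 is above potential 2299, so over time expected prices rise and SRAS shifts left until Y returns to 2299.
Long run: Y = 2299 on the AD curve gives 2299 = 4285 − 8P, so P = 248.25.

Short run: P = 159.30, Y = 3010.60. Long run: P = 248.25.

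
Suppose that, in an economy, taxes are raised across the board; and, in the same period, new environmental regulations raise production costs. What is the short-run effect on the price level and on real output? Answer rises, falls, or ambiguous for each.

The first event is a negative demand shock: AD shifts left, which by itself pushes P down and Y down.
The second is an adverse supply shock: SRAS shifts left, which by itself pushes P up and Y down.
The two shocks push P in opposite directions, so the effect on P is ambiguous. Both shocks push Y down, so Y falls.

Price level: ambiguous; output: falls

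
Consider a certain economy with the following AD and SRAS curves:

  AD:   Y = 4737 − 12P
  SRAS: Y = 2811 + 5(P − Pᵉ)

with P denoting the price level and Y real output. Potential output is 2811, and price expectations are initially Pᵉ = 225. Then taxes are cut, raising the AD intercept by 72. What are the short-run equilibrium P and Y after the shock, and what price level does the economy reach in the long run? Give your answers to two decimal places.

Short run: P = 183.71, Y = 2604.53. Long run: P = 166.50.

AD shifts right: new AD is Y = 4809 − 12P. With Pᵉ = 225, SRAS is Y = 1686 + 5P.
Short run: 4809 − 12P = 1686 + 5P gives 3123 = 17P, so P = 183.71 and Y = 4809 − 12P = 2604.53.
Y = 2604.53 is below potential 2811; expectations adjust and SRAS shifts right until Y = 2811.
Long run: on the new AD curve, 2811 = 4809 − 12P gives P = 166.50.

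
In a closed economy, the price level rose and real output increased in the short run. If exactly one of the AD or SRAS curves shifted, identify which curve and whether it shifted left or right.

AD shifted right

P rose and Y rose. An AD shift moves P and Y in the same direction; an SRAS shift moves them in opposite directions.
Here P and Y moved in the same direction, so the AD curve shifted.
Since Y rose, AD shifted right.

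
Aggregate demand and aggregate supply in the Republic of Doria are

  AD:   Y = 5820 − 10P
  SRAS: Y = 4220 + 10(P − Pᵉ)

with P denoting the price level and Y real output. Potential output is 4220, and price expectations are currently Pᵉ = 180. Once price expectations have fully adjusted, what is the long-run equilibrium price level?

Short run: with Pᵉ = 180, SRAS is Y = 2420 + 10P. Setting AD = SRAS gives 3400 = 20P, so P = 170 and Y = 5820 − 10·170 = 4120.
Output 4120 is below potential 4220, so over time expected prices fall and SRAS shifts right until Y returns to 4220.
Long run: Y = 4220 on the AD curve gives 4220 = 5820 − 10P, so P = 160.

Long-run P = 160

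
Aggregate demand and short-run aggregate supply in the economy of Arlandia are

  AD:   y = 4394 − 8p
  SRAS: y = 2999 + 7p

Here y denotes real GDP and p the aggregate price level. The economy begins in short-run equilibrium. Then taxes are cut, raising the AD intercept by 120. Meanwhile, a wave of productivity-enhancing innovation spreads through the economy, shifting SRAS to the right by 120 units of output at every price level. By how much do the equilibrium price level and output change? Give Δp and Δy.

After both shocks: AD is y = 4514 − 8p and SRAS is y = 3119 + 7p.
Setting them equal: 1395 = 15p, so p = 93.
y = 4514 − 8·93 = 3770.
Initially p = 93, y = 3650, so Δp = +0 and Δy = +120.

Δp = +0, Δy = +120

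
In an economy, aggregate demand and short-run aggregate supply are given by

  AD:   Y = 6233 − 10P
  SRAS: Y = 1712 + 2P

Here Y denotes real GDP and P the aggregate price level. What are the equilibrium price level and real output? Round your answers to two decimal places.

P = 376.75, Y = 2465.50

Set AD = SRAS: 6233 − 10P = 1712 + 2P, so 4521 = 12P and P = 376.75.
Substituting into AD, Y = 6233 − 10P = 2465.50.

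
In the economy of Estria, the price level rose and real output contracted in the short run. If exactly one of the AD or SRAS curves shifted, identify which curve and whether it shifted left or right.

SRAS shifted left

P rose and Y fell. An AD shift moves P and Y in the same direction; an SRAS shift moves them in opposite directions.
Here P and Y moved in opposite directions, so the SRAS curve shifted.
Since Y fell, SRAS shifted left.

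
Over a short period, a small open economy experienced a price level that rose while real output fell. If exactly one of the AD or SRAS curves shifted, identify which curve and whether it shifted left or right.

SRAS shifted left

P rose and Y fell. An AD shift moves P and Y in the same direction; an SRAS shift moves them in opposite directions.
Here P and Y moved in opposite directions, so the SRAS curve shifted.
Since Y fell, SRAS shifted left.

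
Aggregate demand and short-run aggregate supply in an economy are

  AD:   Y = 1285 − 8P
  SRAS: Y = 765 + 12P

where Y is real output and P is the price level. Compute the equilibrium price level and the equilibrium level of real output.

Set AD = SRAS: 1285 − 8P = 765 + 12P, so 520 = 20P and P = 26.
Then Y = 1285 − 8·26 = 1077.

P = 26, Y = 1077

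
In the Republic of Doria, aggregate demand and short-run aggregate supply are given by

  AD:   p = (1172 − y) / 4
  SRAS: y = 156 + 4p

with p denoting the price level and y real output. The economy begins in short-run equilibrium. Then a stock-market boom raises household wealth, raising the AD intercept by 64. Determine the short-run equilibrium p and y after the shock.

This is a positive demand shock: AD shifts right.
New AD: y = 1236 − 4p.
Set AD = SRAS: 1236 − 4p = 156 + 4p, so 1080 = 8p and p = 135.
y = 1236 − 4·135 = 696.

p = 135, y = 696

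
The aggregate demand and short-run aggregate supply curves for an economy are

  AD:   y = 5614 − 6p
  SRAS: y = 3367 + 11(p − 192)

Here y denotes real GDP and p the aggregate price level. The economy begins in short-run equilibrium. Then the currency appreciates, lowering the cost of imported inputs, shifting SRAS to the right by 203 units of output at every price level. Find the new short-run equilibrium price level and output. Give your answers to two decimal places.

p = 244.47, y = 4147.18

This is a positive supply shock: SRAS shifts right.
New SRAS: y = 1458 + 11p.
Set AD = SRAS: 5614 − 6p = 1458 + 11p, so 4156 = 17p and p = 244.47.
Substituting into AD, y = 4147.18.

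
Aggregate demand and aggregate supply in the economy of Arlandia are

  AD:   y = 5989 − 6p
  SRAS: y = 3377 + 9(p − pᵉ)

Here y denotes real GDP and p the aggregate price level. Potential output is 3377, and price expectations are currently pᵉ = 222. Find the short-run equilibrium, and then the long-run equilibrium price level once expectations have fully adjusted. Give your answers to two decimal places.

Short run: p = 307.33, y = 4145.00. Long run: p = 435.33.

Short run: with pᵉ = 222, SRAS is y = 1379 + 9p. Setting AD = SRAS gives 4610 = 15p, so p = 307.33 and y = 5989 − 6p = 4145.00.
Output 4145.00 is above potential 3377, so over time expected prices rise and SRAS shifts left until y returns to 3377.
Long run: y = 3377 on the AD curve gives 3377 = 5989 − 6p, so p = 435.33.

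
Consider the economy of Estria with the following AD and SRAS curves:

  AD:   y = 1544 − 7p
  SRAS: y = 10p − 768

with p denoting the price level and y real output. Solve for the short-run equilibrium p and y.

p = 136, y = 592

Set AD = SRAS: 1544 − 7p = 10p − 768, so 2312 = 17p and p = 136.
Then y = 1544 − 7·136 = 592.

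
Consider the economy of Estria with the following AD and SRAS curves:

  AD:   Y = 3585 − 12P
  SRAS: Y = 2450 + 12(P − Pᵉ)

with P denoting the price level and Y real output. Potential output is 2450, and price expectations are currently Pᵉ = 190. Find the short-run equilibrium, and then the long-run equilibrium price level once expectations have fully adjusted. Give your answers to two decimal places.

Short run: P = 142.29, Y = 1877.50. Long run: P = 94.58.

Short run: with Pᵉ = 190, SRAS is Y = 170 + 12P. Setting AD = SRAS gives 3415 = 24P, so P = 142.29 and Y = 3585 − 12P = 1877.50.
Output 1877.50 is below potential 2450, so over time expected prices fall and SRAS shifts right until Y returns to 2450.
Long run: Y = 2450 on the AD curve gives 2450 = 3585 − 12P, so P = 94.58.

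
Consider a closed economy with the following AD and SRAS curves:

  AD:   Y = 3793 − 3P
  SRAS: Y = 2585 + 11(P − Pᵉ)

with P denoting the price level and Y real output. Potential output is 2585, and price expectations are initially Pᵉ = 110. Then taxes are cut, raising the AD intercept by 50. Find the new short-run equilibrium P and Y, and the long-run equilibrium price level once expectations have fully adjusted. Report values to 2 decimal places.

AD shifts right: new AD is Y = 3843 − 3P. With Pᵉ = 110, SRAS is Y = 1375 + 11P.
Short run: 3843 − 3P = 1375 + 11P gives 2468 = 14P, so P = 176.29 and Y = 3843 − 3P = 3314.14.
Y = 3314.14 is above potential 2585; expectations adjust and SRAS shifts left until Y = 2585.
Long run: on the new AD curve, 2585 = 3843 − 3P gives P = 419.33.

Short run: P = 176.29, Y = 3314.14. Long run: P = 419.33.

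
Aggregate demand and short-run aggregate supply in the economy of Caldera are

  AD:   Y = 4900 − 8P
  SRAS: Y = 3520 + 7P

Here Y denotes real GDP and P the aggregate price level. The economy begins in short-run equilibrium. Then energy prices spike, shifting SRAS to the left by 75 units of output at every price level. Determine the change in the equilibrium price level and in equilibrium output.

This is a negative supply shock: SRAS shifts left.
New SRAS: Y = 3445 + 7P.
Set AD = SRAS: 4900 − 8P = 3445 + 7P, so 1455 = 15P and P = 97.
Y = 4900 − 8·97 = 4124.
Initially P = 92, Y = 4164, so ΔP = +5 and ΔY = -40.

ΔP = +5, ΔY = -40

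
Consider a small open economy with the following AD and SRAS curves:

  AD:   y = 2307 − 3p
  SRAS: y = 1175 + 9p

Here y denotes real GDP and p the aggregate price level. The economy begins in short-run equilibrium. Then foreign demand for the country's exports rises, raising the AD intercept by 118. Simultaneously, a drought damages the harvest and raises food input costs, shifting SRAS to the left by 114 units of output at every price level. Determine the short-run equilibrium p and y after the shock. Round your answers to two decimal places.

After both shocks: AD is y = 2425 − 3p and SRAS is y = 1061 + 9p.
Setting them equal: 1364 = 12p, so p = 113.67.
Substituting into AD, y = 2084.00.

p = 113.67, y = 2084.00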